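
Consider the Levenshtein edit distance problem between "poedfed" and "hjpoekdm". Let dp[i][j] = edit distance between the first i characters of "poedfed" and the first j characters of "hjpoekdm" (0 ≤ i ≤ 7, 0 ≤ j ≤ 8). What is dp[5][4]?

5

   ''  h  j  p  o  e  k  d  m
''  0  1  2  3  4  5  6  7  8
 p  1  1  2  2  3  4  5  6  7
 o  2  2  2  3  2  3  4  5  6
 e  3  3  3  3  3  2  3  4  5
 d  4  4  4  4  4  3  3  3  4
 f  5  5  5  5  5  4  4  4  4
 e  6  6  6  6  6  5  5  5  5
 d  7  7  7  7  7  6  6  5  6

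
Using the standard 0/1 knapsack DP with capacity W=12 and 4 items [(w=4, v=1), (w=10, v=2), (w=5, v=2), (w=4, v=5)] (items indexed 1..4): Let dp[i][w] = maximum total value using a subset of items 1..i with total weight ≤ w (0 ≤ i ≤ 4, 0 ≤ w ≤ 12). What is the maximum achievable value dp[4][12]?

7

i\w   0   1   2   3   4   5   6   7   8   9  10  11  12
  0   0   0   0   0   0   0   0   0   0   0   0   0   0
  1   0   0   0   0   1   1   1   1   1   1   1   1   1
  2   0   0   0   0   1   1   1   1   1   1   2   2   2
  3   0   0   0   0   1   2   2   2   2   3   3   3   3
  4   0   0   0   0   5   5   5   5   6   7   7   7   7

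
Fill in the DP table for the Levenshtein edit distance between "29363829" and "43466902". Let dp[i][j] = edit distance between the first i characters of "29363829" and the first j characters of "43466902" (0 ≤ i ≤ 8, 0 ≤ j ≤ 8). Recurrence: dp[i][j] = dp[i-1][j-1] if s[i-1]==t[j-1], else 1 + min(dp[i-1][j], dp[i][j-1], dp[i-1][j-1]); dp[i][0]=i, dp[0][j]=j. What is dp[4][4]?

   ''  4  3  4  6  6  9  0  2
''  0  1  2  3  4  5  6  7  8
 2  1  1  2  3  4  5  6  7  7
 9  2  2  2  3  4  5  5  6  7
 3  3  3  2  3  4  5  6  6  7
 6  4  4  3  3  3  4  5  6  7
 3  5  5  4  4  4  4  5  6  7
 8  6  6  5  5  5  5  5  6  7
 2  7  7  6  6  6  6  6  6  6
 9  8  8  7  7  7  7  6  7  7

3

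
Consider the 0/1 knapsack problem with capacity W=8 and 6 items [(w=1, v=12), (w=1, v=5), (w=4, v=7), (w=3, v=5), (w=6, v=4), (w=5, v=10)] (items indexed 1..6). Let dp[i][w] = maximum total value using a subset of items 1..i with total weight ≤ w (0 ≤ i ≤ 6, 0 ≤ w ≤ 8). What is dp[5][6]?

24

i\w   0   1   2   3   4   5   6   7   8
  0   0   0   0   0   0   0   0   0   0
  1   0  12  12  12  12  12  12  12  12
  2   0  12  17  17  17  17  17  17  17
  3   0  12  17  17  17  19  24  24  24
  4   0  12  17  17  17  22  24  24  24
  5   0  12  17  17  17  22  24  24  24
  6   0  12  17  17  17  22  24  27  27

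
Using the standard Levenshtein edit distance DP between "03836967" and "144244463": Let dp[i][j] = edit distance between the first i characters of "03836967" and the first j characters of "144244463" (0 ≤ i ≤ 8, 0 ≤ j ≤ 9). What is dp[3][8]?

8

   ''  1  4  4  2  4  4  4  6  3
''  0  1  2  3  4  5  6  7  8  9
 0  1  1  2  3  4  5  6  7  8  9
 3  2  2  2  3  4  5  6  7  8  8
 8  3  3  3  3  4  5  6  7  8  9
 3  4  4  4  4  4  5  6  7  8  8
 6  5  5  5  5  5  5  6  7  7  8
 9  6  6  6  6  6  6  6  7  8  8
 6  7  7  7  7  7  7  7  7  7  8
 7  8  8  8  8  8  8  8  8  8  8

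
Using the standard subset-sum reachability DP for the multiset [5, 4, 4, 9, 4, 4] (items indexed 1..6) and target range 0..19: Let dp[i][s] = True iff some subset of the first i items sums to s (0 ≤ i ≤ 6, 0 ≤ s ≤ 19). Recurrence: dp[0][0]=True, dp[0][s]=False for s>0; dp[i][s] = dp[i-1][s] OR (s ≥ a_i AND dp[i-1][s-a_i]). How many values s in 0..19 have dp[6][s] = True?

i\s   0   1   2   3   4   5   6   7   8   9  10  11  12  13  14  15  16  17  18  19
  0   T   F   F   F   F   F   F   F   F   F   F   F   F   F   F   F   F   F   F   F
  1   T   F   F   F   F   T   F   F   F   F   F   F   F   F   F   F   F   F   F   F
  2   T   F   F   F   T   T   F   F   F   T   F   F   F   F   F   F   F   F   F   F
  3   T   F   F   F   T   T   F   F   T   T   F   F   F   T   F   F   F   F   F   F
  4   T   F   F   F   T   T   F   F   T   T   F   F   F   T   T   F   F   T   T   F
  5   T   F   F   F   T   T   F   F   T   T   F   F   T   T   T   F   F   T   T   F
  6   T   F   F   F   T   T   F   F   T   T   F   F   T   T   T   F   T   T   T   F

11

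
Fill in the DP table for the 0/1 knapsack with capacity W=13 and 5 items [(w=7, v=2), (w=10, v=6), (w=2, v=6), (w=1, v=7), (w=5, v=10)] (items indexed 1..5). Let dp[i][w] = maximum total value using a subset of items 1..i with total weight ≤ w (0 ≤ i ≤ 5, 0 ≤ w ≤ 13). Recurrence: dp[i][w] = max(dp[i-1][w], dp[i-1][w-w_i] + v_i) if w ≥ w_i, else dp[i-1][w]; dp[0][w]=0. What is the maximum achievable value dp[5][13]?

23

i\w   0   1   2   3   4   5   6   7   8   9  10  11  12  13
  0   0   0   0   0   0   0   0   0   0   0   0   0   0   0
  1   0   0   0   0   0   0   0   2   2   2   2   2   2   2
  2   0   0   0   0   0   0   0   2   2   2   6   6   6   6
  3   0   0   6   6   6   6   6   6   6   8   8   8  12  12
  4   0   7   7  13  13  13  13  13  13  13  15  15  15  19
  5   0   7   7  13  13  13  17  17  23  23  23  23  23  23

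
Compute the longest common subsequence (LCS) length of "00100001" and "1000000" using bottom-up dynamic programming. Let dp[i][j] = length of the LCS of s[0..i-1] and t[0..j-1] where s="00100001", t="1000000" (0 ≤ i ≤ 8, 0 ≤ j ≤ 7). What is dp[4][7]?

3

   ''  1  0  0  0  0  0  0
''  0  0  0  0  0  0  0  0
 0  0  0  1  1  1  1  1  1
 0  0  0  1  2  2  2  2  2
 1  0  1  1  2  2  2  2  2
 0  0  1  2  2  3  3  3  3
 0  0  1  2  3  3  4  4  4
 0  0  1  2  3  4  4  5  5
 0  0  1  2  3  4  5  5  6
 1  0  1  2  3  4  5  5  6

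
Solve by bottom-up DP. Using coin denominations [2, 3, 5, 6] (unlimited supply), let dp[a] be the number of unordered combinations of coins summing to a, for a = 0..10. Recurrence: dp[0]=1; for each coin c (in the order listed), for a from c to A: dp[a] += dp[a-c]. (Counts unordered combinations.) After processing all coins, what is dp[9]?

after  coin     0     1     2     3     4     5     6     7     8     9    10
          2     1     0     1     0     1     0     1     0     1     0     1
          3     1     0     1     1     1     1     2     1     2     2     2
          5     1     0     1     1     1     2     2     2     3     3     4
          6     1     0     1     1     1     2     3     2     4     4     5

4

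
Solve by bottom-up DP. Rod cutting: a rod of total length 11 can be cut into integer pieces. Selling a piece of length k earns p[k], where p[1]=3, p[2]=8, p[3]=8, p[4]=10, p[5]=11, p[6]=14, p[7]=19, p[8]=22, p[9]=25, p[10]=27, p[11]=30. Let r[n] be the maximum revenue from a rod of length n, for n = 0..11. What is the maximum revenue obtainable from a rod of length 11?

43

   n    0    1    2    3    4    5    6    7    8    9   10   11
r[n]    0    3    8   11   16   19   24   27   32   35   40   43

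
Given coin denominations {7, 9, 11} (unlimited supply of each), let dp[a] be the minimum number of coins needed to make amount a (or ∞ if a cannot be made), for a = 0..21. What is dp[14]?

 a  0  1  2  3  4  5  6  7  8  9 10 11 12 13 14 15 16 17 18 19 20 21
dp  0  -  -  -  -  -  -  1  -  1  -  1  -  -  2  -  2  -  2  -  2  3
(- denotes ∞ / unreachable)

2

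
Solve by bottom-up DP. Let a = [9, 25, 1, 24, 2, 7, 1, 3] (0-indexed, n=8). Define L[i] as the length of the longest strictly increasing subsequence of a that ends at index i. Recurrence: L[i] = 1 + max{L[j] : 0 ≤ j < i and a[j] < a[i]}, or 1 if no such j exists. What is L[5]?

   i    0    1    2    3    4    5    6    7
a[i]    9   25    1   24    2    7    1    3
L[i]    1    2    1    2    2    3    1    3

3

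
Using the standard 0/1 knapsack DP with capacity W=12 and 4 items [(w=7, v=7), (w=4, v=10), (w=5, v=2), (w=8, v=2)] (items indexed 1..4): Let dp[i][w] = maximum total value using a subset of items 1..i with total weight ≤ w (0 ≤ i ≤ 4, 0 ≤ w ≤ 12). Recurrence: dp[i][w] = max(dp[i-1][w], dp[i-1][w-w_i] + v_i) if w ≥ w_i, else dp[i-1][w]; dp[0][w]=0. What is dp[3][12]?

17

i\w   0   1   2   3   4   5   6   7   8   9  10  11  12
  0   0   0   0   0   0   0   0   0   0   0   0   0   0
  1   0   0   0   0   0   0   0   7   7   7   7   7   7
  2   0   0   0   0  10  10  10  10  10  10  10  17  17
  3   0   0   0   0  10  10  10  10  10  12  12  17  17
  4   0   0   0   0  10  10  10  10  10  12  12  17  17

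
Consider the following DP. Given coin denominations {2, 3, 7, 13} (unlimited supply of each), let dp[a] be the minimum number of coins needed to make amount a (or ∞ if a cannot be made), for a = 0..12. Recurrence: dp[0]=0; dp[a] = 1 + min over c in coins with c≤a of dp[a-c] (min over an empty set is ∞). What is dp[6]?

2

 a  0  1  2  3  4  5  6  7  8  9 10 11 12
dp  0  -  1  1  2  2  2  1  3  2  2  3  3
(- denotes ∞ / unreachable)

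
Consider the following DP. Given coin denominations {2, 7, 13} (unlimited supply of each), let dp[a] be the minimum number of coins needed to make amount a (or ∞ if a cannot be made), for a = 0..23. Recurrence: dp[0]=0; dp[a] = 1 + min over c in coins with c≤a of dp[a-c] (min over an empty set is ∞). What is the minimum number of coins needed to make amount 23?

4

 a  0  1  2  3  4  5  6  7  8  9 10 11 12 13 14 15 16 17 18 19 20 21 22 23
dp  0  -  1  -  2  -  3  1  4  2  5  3  6  1  2  2  3  3  4  4  2  3  3  4
(- denotes ∞ / unreachable)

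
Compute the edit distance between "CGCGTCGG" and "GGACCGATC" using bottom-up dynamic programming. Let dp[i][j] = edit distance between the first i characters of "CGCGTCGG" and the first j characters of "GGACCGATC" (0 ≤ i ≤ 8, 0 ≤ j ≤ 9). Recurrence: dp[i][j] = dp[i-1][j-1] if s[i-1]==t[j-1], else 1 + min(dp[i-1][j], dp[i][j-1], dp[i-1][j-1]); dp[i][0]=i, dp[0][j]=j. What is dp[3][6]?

   ''  G  G  A  C  C  G  A  T  C
''  0  1  2  3  4  5  6  7  8  9
 C  1  1  2  3  3  4  5  6  7  8
 G  2  1  1  2  3  4  4  5  6  7
 C  3  2  2  2  2  3  4  5  6  6
 G  4  3  2  3  3  3  3  4  5  6
 T  5  4  3  3  4  4  4  4  4  5
 C  6  5  4  4  3  4  5  5  5  4
 G  7  6  5  5  4  4  4  5  6  5
 G  8  7  6  6  5  5  4  5  6  6

4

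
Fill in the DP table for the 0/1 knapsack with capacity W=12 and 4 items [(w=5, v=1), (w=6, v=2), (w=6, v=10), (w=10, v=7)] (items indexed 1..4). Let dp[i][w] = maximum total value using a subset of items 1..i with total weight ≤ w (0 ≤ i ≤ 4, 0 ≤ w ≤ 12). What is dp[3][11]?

i\w   0   1   2   3   4   5   6   7   8   9  10  11  12
  0   0   0   0   0   0   0   0   0   0   0   0   0   0
  1   0   0   0   0   0   1   1   1   1   1   1   1   1
  2   0   0   0   0   0   1   2   2   2   2   2   3   3
  3   0   0   0   0   0   1  10  10  10  10  10  11  12
  4   0   0   0   0   0   1  10  10  10  10  10  11  12

11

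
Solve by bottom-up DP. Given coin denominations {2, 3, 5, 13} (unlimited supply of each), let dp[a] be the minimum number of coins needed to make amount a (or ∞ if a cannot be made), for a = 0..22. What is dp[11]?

3

 a  0  1  2  3  4  5  6  7  8  9 10 11 12 13 14 15 16 17 18 19 20 21 22
dp  0  -  1  1  2  1  2  2  2  3  2  3  3  1  4  2  2  3  2  3  3  3  4
(- denotes ∞ / unreachable)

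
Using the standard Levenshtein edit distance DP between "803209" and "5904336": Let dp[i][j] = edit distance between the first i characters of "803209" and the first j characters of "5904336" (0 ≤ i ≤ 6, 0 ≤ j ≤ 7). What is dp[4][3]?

   ''  5  9  0  4  3  3  6
''  0  1  2  3  4  5  6  7
 8  1  1  2  3  4  5  6  7
 0  2  2  2  2  3  4  5  6
 3  3  3  3  3  3  3  4  5
 2  4  4  4  4  4  4  4  5
 0  5  5  5  4  5  5  5  5
 9  6  6  5  5  5  6  6  6

4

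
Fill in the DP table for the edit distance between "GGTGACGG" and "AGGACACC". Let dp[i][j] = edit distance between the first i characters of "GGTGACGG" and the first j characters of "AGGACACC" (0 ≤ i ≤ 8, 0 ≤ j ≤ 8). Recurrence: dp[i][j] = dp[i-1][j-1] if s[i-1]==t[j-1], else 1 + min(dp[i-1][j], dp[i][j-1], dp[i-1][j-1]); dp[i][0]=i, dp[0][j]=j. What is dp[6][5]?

2

   ''  A  G  G  A  C  A  C  C
''  0  1  2  3  4  5  6  7  8
 G  1  1  1  2  3  4  5  6  7
 G  2  2  1  1  2  3  4  5  6
 T  3  3  2  2  2  3  4  5  6
 G  4  4  3  2  3  3  4  5  6
 A  5  4  4  3  2  3  3  4  5
 C  6  5  5  4  3  2  3  3  4
 G  7  6  5  5  4  3  3  4  4
 G  8  7  6  5  5  4  4  4  5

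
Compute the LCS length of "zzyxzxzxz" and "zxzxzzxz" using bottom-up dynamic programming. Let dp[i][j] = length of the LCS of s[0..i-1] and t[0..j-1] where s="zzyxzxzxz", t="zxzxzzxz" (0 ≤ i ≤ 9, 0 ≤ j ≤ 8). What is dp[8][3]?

3

   ''  z  x  z  x  z  z  x  z
''  0  0  0  0  0  0  0  0  0
 z  0  1  1  1  1  1  1  1  1
 z  0  1  1  2  2  2  2  2  2
 y  0  1  1  2  2  2  2  2  2
 x  0  1  2  2  3  3  3  3  3
 z  0  1  2  3  3  4  4  4  4
 x  0  1  2  3  4  4  4  5  5
 z  0  1  2  3  4  5  5  5  6
 x  0  1  2  3  4  5  5  6  6
 z  0  1  2  3  4  5  6  6  7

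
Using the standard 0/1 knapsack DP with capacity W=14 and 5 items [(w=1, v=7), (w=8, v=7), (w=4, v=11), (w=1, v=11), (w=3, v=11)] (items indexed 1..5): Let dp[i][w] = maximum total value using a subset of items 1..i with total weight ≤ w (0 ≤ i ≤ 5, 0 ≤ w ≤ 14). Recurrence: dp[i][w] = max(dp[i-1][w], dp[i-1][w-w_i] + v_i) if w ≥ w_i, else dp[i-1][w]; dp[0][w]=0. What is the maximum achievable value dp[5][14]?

i\w   0   1   2   3   4   5   6   7   8   9  10  11  12  13  14
  0   0   0   0   0   0   0   0   0   0   0   0   0   0   0   0
  1   0   7   7   7   7   7   7   7   7   7   7   7   7   7   7
  2   0   7   7   7   7   7   7   7   7  14  14  14  14  14  14
  3   0   7   7   7  11  18  18  18  18  18  18  18  18  25  25
  4   0  11  18  18  18  22  29  29  29  29  29  29  29  29  36
  5   0  11  18  18  22  29  29  29  33  40  40  40  40  40  40

40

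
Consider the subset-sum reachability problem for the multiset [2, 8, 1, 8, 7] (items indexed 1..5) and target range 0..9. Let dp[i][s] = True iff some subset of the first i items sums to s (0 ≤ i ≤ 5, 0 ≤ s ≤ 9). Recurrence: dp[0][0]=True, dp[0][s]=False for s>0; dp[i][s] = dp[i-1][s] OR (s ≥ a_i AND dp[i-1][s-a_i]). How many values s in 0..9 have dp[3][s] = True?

6

i\s   0   1   2   3   4   5   6   7   8   9
  0   T   F   F   F   F   F   F   F   F   F
  1   T   F   T   F   F   F   F   F   F   F
  2   T   F   T   F   F   F   F   F   T   F
  3   T   T   T   T   F   F   F   F   T   T
  4   T   T   T   T   F   F   F   F   T   T
  5   T   T   T   T   F   F   F   T   T   T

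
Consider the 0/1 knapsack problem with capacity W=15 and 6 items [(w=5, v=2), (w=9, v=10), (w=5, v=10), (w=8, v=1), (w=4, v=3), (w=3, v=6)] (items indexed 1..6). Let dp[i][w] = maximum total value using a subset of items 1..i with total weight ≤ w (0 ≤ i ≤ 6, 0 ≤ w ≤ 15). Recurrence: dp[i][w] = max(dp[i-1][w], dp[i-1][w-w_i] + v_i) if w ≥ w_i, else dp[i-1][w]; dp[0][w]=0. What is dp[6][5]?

10

i\w   0   1   2   3   4   5   6   7   8   9  10  11  12  13  14  15
  0   0   0   0   0   0   0   0   0   0   0   0   0   0   0   0   0
  1   0   0   0   0   0   2   2   2   2   2   2   2   2   2   2   2
  2   0   0   0   0   0   2   2   2   2  10  10  10  10  10  12  12
  3   0   0   0   0   0  10  10  10  10  10  12  12  12  12  20  20
  4   0   0   0   0   0  10  10  10  10  10  12  12  12  12  20  20
  5   0   0   0   0   3  10  10  10  10  13  13  13  13  13  20  20
  6   0   0   0   6   6  10  10  10  16  16  16  16  19  19  20  20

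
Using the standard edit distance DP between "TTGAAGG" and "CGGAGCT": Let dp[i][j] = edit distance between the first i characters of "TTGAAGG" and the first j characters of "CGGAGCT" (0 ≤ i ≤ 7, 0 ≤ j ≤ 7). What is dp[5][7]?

5

   ''  C  G  G  A  G  C  T
''  0  1  2  3  4  5  6  7
 T  1  1  2  3  4  5  6  6
 T  2  2  2  3  4  5  6  6
 G  3  3  2  2  3  4  5  6
 A  4  4  3  3  2  3  4  5
 A  5  5  4  4  3  3  4  5
 G  6  6  5  4  4  3  4  5
 G  7  7  6  5  5  4  4  5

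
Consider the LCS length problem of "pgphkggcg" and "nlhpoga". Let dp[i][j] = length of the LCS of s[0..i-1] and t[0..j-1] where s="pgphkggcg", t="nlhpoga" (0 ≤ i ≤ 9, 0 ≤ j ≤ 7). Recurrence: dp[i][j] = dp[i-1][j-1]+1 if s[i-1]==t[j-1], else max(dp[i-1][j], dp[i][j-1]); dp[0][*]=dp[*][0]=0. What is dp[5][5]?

1

   ''  n  l  h  p  o  g  a
''  0  0  0  0  0  0  0  0
 p  0  0  0  0  1  1  1  1
 g  0  0  0  0  1  1  2  2
 p  0  0  0  0  1  1  2  2
 h  0  0  0  1  1  1  2  2
 k  0  0  0  1  1  1  2  2
 g  0  0  0  1  1  1  2  2
 g  0  0  0  1  1  1  2  2
 c  0  0  0  1  1  1  2  2
 g  0  0  0  1  1  1  2  2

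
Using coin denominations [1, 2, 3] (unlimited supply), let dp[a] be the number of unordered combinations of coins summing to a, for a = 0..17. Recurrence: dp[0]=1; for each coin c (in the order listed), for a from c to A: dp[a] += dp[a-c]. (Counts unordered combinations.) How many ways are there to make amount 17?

33

after  coin     0     1     2     3     4     5     6     7     8     9    10    11    12    13    14    15    16    17
          1     1     1     1     1     1     1     1     1     1     1     1     1     1     1     1     1     1     1
          2     1     1     2     2     3     3     4     4     5     5     6     6     7     7     8     8     9     9
          3     1     1     2     3     4     5     7     8    10    12    14    16    19    21    24    27    30    33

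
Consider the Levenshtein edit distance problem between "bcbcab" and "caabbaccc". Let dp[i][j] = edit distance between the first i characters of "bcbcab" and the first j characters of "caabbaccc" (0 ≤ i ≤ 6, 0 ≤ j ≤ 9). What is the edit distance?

   ''  c  a  a  b  b  a  c  c  c
''  0  1  2  3  4  5  6  7  8  9
 b  1  1  2  3  3  4  5  6  7  8
 c  2  1  2  3  4  4  5  5  6  7
 b  3  2  2  3  3  4  5  6  6  7
 c  4  3  3  3  4  4  5  5  6  6
 a  5  4  3  3  4  5  4  5  6  7
 b  6  5  4  4  3  4  5  5  6  7

7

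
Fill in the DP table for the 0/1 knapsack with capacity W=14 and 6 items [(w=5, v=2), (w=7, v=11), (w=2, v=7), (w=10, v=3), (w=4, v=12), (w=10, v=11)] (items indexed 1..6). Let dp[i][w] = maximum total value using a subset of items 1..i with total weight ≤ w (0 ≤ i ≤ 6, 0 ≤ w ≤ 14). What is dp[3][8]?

i\w   0   1   2   3   4   5   6   7   8   9  10  11  12  13  14
  0   0   0   0   0   0   0   0   0   0   0   0   0   0   0   0
  1   0   0   0   0   0   2   2   2   2   2   2   2   2   2   2
  2   0   0   0   0   0   2   2  11  11  11  11  11  13  13  13
  3   0   0   7   7   7   7   7  11  11  18  18  18  18  18  20
  4   0   0   7   7   7   7   7  11  11  18  18  18  18  18  20
  5   0   0   7   7  12  12  19  19  19  19  19  23  23  30  30
  6   0   0   7   7  12  12  19  19  19  19  19  23  23  30  30

11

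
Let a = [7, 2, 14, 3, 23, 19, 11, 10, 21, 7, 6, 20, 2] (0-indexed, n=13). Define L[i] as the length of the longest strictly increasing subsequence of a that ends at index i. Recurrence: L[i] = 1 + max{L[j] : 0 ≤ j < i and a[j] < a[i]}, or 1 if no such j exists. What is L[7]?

   i    0    1    2    3    4    5    6    7    8    9   10   11   12
a[i]    7    2   14    3   23   19   11   10   21    7    6   20    2
L[i]    1    1    2    2    3    3    3    3    4    3    3    4    1

3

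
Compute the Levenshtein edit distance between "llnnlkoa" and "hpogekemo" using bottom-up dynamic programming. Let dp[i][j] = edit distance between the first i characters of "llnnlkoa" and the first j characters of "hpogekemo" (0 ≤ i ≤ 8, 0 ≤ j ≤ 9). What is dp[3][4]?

   ''  h  p  o  g  e  k  e  m  o
''  0  1  2  3  4  5  6  7  8  9
 l  1  1  2  3  4  5  6  7  8  9
 l  2  2  2  3  4  5  6  7  8  9
 n  3  3  3  3  4  5  6  7  8  9
 n  4  4  4  4  4  5  6  7  8  9
 l  5  5  5  5  5  5  6  7  8  9
 k  6  6  6  6  6  6  5  6  7  8
 o  7  7  7  6  7  7  6  6  7  7
 a  8  8  8  7  7  8  7  7  7  8

4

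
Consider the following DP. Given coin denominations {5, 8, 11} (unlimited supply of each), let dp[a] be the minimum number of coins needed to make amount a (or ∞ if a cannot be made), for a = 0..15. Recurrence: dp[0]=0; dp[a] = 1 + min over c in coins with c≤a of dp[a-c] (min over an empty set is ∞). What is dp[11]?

 a  0  1  2  3  4  5  6  7  8  9 10 11 12 13 14 15
dp  0  -  -  -  -  1  -  -  1  -  2  1  -  2  -  3
(- denotes ∞ / unreachable)

1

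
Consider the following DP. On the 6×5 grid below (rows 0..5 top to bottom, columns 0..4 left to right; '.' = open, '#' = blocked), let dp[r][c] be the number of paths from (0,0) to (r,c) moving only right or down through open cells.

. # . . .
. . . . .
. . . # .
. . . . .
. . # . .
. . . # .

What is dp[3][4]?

r\c   0   1   2   3   4
  0   1   0   0   0   0
  1   1   1   1   1   1
  2   1   2   3   0   1
  3   1   3   6   6   7
  4   1   4   0   6  13
  5   1   5   5   0  13

7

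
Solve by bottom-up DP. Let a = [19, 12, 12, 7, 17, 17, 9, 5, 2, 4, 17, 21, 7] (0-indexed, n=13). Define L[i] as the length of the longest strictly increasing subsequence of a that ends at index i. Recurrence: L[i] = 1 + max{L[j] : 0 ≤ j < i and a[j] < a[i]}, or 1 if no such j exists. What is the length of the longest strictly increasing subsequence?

4

   i    0    1    2    3    4    5    6    7    8    9   10   11   12
a[i]   19   12   12    7   17   17    9    5    2    4   17   21    7
L[i]    1    1    1    1    2    2    2    1    1    2    3    4    3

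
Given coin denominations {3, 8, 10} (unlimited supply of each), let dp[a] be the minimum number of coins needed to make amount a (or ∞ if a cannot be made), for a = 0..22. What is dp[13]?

2

 a  0  1  2  3  4  5  6  7  8  9 10 11 12 13 14 15 16 17 18 19 20 21 22
dp  0  -  -  1  -  -  2  -  1  3  1  2  4  2  3  5  2  4  2  3  2  3  4
(- denotes ∞ / unreachable)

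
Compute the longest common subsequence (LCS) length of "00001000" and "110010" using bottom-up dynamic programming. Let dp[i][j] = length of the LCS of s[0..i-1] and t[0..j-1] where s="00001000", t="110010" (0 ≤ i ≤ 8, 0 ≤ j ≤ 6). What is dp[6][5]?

3

   ''  1  1  0  0  1  0
''  0  0  0  0  0  0  0
 0  0  0  0  1  1  1  1
 0  0  0  0  1  2  2  2
 0  0  0  0  1  2  2  3
 0  0  0  0  1  2  2  3
 1  0  1  1  1  2  3  3
 0  0  1  1  2  2  3  4
 0  0  1  1  2  3  3  4
 0  0  1  1  2  3  3  4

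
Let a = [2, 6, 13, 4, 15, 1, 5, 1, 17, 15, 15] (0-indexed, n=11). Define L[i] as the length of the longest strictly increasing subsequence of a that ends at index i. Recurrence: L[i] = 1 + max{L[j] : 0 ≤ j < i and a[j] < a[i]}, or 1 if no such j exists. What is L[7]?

1

   i    0    1    2    3    4    5    6    7    8    9   10
a[i]    2    6   13    4   15    1    5    1   17   15   15
L[i]    1    2    3    2    4    1    3    1    5    4    4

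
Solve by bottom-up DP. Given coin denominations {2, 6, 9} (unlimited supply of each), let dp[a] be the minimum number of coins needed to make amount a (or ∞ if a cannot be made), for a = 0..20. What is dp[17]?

 a  0  1  2  3  4  5  6  7  8  9 10 11 12 13 14 15 16 17 18 19 20
dp  0  -  1  -  2  -  1  -  2  1  3  2  2  3  3  2  4  3  2  4  3
(- denotes ∞ / unreachable)

3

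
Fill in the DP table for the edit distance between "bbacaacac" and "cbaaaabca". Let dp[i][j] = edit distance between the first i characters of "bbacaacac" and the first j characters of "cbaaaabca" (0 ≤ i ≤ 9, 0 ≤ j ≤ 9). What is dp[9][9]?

   ''  c  b  a  a  a  a  b  c  a
''  0  1  2  3  4  5  6  7  8  9
 b  1  1  1  2  3  4  5  6  7  8
 b  2  2  1  2  3  4  5  5  6  7
 a  3  3  2  1  2  3  4  5  6  6
 c  4  3  3  2  2  3  4  5  5  6
 a  5  4  4  3  2  2  3  4  5  5
 a  6  5  5  4  3  2  2  3  4  5
 c  7  6  6  5  4  3  3  3  3  4
 a  8  7  7  6  5  4  3  4  4  3
 c  9  8  8  7  6  5  4  4  4  4

4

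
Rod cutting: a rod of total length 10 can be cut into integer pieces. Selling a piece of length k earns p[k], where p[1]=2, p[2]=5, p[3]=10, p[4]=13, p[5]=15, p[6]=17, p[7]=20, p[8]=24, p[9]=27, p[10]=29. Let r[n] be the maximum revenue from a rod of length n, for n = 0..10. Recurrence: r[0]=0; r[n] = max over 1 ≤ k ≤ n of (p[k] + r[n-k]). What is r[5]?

   n    0    1    2    3    4    5    6    7    8    9   10
r[n]    0    2    5   10   13   15   20   23   26   30   33

15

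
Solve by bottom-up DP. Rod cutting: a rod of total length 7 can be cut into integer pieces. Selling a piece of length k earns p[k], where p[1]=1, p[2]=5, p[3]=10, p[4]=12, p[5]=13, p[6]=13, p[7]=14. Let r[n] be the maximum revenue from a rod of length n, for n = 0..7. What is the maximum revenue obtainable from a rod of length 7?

   n    0    1    2    3    4    5    6    7
r[n]    0    1    5   10   12   15   20   22

22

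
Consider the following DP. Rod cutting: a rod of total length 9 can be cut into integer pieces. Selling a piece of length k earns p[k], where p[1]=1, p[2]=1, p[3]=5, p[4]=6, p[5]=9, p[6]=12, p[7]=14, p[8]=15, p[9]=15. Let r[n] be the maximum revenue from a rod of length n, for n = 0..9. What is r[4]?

   n    0    1    2    3    4    5    6    7    8    9
r[n]    0    1    2    5    6    9   12   14   15   17

6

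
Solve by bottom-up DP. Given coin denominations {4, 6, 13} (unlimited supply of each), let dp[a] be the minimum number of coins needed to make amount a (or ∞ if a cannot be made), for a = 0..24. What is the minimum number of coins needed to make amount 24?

4

 a  0  1  2  3  4  5  6  7  8  9 10 11 12 13 14 15 16 17 18 19 20 21 22 23 24
dp  0  -  -  -  1  -  1  -  2  -  2  -  2  1  3  -  3  2  3  2  4  3  4  3  4
(- denotes ∞ / unreachable)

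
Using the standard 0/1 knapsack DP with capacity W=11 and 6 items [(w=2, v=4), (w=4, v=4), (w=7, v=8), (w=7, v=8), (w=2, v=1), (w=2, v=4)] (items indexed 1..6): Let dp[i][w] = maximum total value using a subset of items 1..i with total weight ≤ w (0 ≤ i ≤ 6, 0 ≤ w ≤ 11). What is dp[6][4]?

i\w   0   1   2   3   4   5   6   7   8   9  10  11
  0   0   0   0   0   0   0   0   0   0   0   0   0
  1   0   0   4   4   4   4   4   4   4   4   4   4
  2   0   0   4   4   4   4   8   8   8   8   8   8
  3   0   0   4   4   4   4   8   8   8  12  12  12
  4   0   0   4   4   4   4   8   8   8  12  12  12
  5   0   0   4   4   5   5   8   8   9  12  12  13
  6   0   0   4   4   8   8   9   9  12  12  13  16

8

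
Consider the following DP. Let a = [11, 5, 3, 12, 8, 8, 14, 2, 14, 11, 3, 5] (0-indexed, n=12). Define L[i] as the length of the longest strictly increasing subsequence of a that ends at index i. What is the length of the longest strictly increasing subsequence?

   i    0    1    2    3    4    5    6    7    8    9   10   11
a[i]   11    5    3   12    8    8   14    2   14   11    3    5
L[i]    1    1    1    2    2    2    3    1    3    3    2    3

3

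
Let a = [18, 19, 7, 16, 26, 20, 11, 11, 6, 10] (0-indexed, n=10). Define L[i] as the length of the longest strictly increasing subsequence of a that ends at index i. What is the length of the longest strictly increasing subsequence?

   i    0    1    2    3    4    5    6    7    8    9
a[i]   18   19    7   16   26   20   11   11    6   10
L[i]    1    2    1    2    3    3    2    2    1    2

3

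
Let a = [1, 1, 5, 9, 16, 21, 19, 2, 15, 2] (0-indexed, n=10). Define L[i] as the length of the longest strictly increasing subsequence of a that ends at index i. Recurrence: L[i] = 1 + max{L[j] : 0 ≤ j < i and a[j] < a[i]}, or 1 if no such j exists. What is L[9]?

   i    0    1    2    3    4    5    6    7    8    9
a[i]    1    1    5    9   16   21   19    2   15    2
L[i]    1    1    2    3    4    5    5    2    4    2

2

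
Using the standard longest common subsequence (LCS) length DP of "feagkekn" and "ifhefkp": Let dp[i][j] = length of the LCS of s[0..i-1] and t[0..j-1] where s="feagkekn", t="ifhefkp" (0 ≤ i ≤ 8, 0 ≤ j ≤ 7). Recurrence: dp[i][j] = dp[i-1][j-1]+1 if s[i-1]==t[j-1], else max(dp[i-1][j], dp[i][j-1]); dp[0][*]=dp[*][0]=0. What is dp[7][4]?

   ''  i  f  h  e  f  k  p
''  0  0  0  0  0  0  0  0
 f  0  0  1  1  1  1  1  1
 e  0  0  1  1  2  2  2  2
 a  0  0  1  1  2  2  2  2
 g  0  0  1  1  2  2  2  2
 k  0  0  1  1  2  2  3  3
 e  0  0  1  1  2  2  3  3
 k  0  0  1  1  2  2  3  3
 n  0  0  1  1  2  2  3  3

2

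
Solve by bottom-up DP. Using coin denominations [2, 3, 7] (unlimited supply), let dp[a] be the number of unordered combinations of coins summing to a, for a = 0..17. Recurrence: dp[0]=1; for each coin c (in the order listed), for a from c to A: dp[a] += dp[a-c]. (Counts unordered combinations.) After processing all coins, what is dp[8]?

2

after  coin     0     1     2     3     4     5     6     7     8     9    10    11    12    13    14    15    16    17
          2     1     0     1     0     1     0     1     0     1     0     1     0     1     0     1     0     1     0
          3     1     0     1     1     1     1     2     1     2     2     2     2     3     2     3     3     3     3
          7     1     0     1     1     1     1     2     2     2     3     3     3     4     4     5     5     6     6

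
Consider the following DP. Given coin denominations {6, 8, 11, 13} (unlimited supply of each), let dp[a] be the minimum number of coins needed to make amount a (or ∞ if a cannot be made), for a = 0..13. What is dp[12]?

 a  0  1  2  3  4  5  6  7  8  9 10 11 12 13
dp  0  -  -  -  -  -  1  -  1  -  -  1  2  1
(- denotes ∞ / unreachable)

2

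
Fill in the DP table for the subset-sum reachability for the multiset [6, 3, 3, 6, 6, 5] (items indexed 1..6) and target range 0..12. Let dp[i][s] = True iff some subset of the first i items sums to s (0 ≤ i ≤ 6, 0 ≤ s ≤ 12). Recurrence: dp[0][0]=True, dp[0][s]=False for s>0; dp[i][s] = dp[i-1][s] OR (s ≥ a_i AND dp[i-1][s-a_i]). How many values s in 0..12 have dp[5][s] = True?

i\s   0   1   2   3   4   5   6   7   8   9  10  11  12
  0   T   F   F   F   F   F   F   F   F   F   F   F   F
  1   T   F   F   F   F   F   T   F   F   F   F   F   F
  2   T   F   F   T   F   F   T   F   F   T   F   F   F
  3   T   F   F   T   F   F   T   F   F   T   F   F   T
  4   T   F   F   T   F   F   T   F   F   T   F   F   T
  5   T   F   F   T   F   F   T   F   F   T   F   F   T
  6   T   F   F   T   F   T   T   F   T   T   F   T   T

5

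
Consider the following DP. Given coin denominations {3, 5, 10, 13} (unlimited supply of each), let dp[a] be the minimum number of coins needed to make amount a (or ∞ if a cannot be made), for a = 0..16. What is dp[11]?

 a  0  1  2  3  4  5  6  7  8  9 10 11 12 13 14 15 16
dp  0  -  -  1  -  1  2  -  2  3  1  3  4  1  4  2  2
(- denotes ∞ / unreachable)

3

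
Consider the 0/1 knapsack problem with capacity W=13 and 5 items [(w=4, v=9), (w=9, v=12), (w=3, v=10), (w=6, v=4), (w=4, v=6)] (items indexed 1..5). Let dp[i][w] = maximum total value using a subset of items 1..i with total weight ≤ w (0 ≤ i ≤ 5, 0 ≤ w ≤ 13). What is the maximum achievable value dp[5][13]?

i\w   0   1   2   3   4   5   6   7   8   9  10  11  12  13
  0   0   0   0   0   0   0   0   0   0   0   0   0   0   0
  1   0   0   0   0   9   9   9   9   9   9   9   9   9   9
  2   0   0   0   0   9   9   9   9   9  12  12  12  12  21
  3   0   0   0  10  10  10  10  19  19  19  19  19  22  22
  4   0   0   0  10  10  10  10  19  19  19  19  19  22  23
  5   0   0   0  10  10  10  10  19  19  19  19  25  25  25

25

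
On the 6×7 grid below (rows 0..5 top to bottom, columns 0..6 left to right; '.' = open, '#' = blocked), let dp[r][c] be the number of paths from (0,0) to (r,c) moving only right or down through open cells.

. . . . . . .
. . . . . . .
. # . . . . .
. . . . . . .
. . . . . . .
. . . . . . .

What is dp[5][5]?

r\c   0   1   2   3   4   5   6
  0   1   1   1   1   1   1   1
  1   1   2   3   4   5   6   7
  2   1   0   3   7  12  18  25
  3   1   1   4  11  23  41  66
  4   1   2   6  17  40  81 147
  5   1   3   9  26  66 147 294

147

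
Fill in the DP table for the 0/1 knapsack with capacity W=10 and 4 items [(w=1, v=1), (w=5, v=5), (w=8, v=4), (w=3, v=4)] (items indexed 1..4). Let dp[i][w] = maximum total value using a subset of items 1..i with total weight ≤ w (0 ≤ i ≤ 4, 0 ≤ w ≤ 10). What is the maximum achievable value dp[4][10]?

i\w   0   1   2   3   4   5   6   7   8   9  10
  0   0   0   0   0   0   0   0   0   0   0   0
  1   0   1   1   1   1   1   1   1   1   1   1
  2   0   1   1   1   1   5   6   6   6   6   6
  3   0   1   1   1   1   5   6   6   6   6   6
  4   0   1   1   4   5   5   6   6   9  10  10

10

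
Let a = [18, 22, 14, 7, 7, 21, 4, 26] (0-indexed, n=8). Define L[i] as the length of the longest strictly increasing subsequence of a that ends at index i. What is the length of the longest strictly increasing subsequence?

   i    0    1    2    3    4    5    6    7
a[i]   18   22   14    7    7   21    4   26
L[i]    1    2    1    1    1    2    1    3

3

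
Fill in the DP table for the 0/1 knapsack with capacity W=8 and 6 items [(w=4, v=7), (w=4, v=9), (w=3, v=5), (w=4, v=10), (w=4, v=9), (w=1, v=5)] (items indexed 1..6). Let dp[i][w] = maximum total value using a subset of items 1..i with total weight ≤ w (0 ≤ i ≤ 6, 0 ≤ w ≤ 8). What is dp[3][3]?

i\w   0   1   2   3   4   5   6   7   8
  0   0   0   0   0   0   0   0   0   0
  1   0   0   0   0   7   7   7   7   7
  2   0   0   0   0   9   9   9   9  16
  3   0   0   0   5   9   9   9  14  16
  4   0   0   0   5  10  10  10  15  19
  5   0   0   0   5  10  10  10  15  19
  6   0   5   5   5  10  15  15  15  20

5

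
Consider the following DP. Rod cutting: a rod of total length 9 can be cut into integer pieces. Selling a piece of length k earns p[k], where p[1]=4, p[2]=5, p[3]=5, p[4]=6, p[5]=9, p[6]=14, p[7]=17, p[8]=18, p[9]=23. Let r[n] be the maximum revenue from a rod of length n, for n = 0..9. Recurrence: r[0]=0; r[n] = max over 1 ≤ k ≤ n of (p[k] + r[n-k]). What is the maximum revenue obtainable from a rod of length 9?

36

   n    0    1    2    3    4    5    6    7    8    9
r[n]    0    4    8   12   16   20   24   28   32   36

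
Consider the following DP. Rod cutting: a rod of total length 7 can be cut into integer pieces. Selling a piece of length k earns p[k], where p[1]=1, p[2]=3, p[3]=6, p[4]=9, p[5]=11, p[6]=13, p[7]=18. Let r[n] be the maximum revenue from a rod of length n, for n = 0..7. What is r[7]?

   n    0    1    2    3    4    5    6    7
r[n]    0    1    3    6    9   11   13   18

18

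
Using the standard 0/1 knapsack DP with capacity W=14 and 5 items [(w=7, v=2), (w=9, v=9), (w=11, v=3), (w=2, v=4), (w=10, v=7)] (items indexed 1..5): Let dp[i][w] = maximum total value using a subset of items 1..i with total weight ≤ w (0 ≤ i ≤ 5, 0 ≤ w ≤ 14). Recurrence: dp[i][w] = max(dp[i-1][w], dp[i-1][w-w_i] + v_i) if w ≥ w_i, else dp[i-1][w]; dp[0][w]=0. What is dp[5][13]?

13

i\w   0   1   2   3   4   5   6   7   8   9  10  11  12  13  14
  0   0   0   0   0   0   0   0   0   0   0   0   0   0   0   0
  1   0   0   0   0   0   0   0   2   2   2   2   2   2   2   2
  2   0   0   0   0   0   0   0   2   2   9   9   9   9   9   9
  3   0   0   0   0   0   0   0   2   2   9   9   9   9   9   9
  4   0   0   4   4   4   4   4   4   4   9   9  13  13  13  13
  5   0   0   4   4   4   4   4   4   4   9   9  13  13  13  13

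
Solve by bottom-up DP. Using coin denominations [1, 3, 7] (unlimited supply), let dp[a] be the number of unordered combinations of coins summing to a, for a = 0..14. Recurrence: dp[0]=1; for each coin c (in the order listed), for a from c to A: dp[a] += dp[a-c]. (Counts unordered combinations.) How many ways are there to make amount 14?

9

after  coin     0     1     2     3     4     5     6     7     8     9    10    11    12    13    14
          1     1     1     1     1     1     1     1     1     1     1     1     1     1     1     1
          3     1     1     1     2     2     2     3     3     3     4     4     4     5     5     5
          7     1     1     1     2     2     2     3     4     4     5     6     6     7     8     9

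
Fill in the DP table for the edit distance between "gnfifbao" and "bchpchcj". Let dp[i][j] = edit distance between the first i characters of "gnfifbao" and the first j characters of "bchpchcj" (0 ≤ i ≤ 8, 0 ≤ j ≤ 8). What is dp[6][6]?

6

   ''  b  c  h  p  c  h  c  j
''  0  1  2  3  4  5  6  7  8
 g  1  1  2  3  4  5  6  7  8
 n  2  2  2  3  4  5  6  7  8
 f  3  3  3  3  4  5  6  7  8
 i  4  4  4  4  4  5  6  7  8
 f  5  5  5  5  5  5  6  7  8
 b  6  5  6  6  6  6  6  7  8
 a  7  6  6  7  7  7  7  7  8
 o  8  7  7  7  8  8  8  8  8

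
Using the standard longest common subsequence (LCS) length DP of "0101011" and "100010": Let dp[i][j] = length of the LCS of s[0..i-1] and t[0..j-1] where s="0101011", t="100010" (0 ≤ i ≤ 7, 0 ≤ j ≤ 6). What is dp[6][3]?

3

   ''  1  0  0  0  1  0
''  0  0  0  0  0  0  0
 0  0  0  1  1  1  1  1
 1  0  1  1  1  1  2  2
 0  0  1  2  2  2  2  3
 1  0  1  2  2  2  3  3
 0  0  1  2  3  3  3  4
 1  0  1  2  3  3  4  4
 1  0  1  2  3  3  4  4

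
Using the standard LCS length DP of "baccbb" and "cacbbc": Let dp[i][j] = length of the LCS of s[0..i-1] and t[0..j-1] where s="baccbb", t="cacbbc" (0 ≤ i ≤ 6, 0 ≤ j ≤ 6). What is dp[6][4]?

3

   ''  c  a  c  b  b  c
''  0  0  0  0  0  0  0
 b  0  0  0  0  1  1  1
 a  0  0  1  1  1  1  1
 c  0  1  1  2  2  2  2
 c  0  1  1  2  2  2  3
 b  0  1  1  2  3  3  3
 b  0  1  1  2  3  4  4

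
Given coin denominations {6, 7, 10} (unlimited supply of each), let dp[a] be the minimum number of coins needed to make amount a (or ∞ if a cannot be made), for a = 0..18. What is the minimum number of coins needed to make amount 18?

 a  0  1  2  3  4  5  6  7  8  9 10 11 12 13 14 15 16 17 18
dp  0  -  -  -  -  -  1  1  -  -  1  -  2  2  2  -  2  2  3
(- denotes ∞ / unreachable)

3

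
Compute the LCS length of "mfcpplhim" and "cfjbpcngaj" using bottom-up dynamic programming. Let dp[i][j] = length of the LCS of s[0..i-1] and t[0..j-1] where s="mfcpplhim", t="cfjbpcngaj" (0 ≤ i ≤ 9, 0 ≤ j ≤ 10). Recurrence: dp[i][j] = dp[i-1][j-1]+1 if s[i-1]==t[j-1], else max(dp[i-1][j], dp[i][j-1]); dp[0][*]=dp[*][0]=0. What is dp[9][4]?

   ''  c  f  j  b  p  c  n  g  a  j
''  0  0  0  0  0  0  0  0  0  0  0
 m  0  0  0  0  0  0  0  0  0  0  0
 f  0  0  1  1  1  1  1  1  1  1  1
 c  0  1  1  1  1  1  2  2  2  2  2
 p  0  1  1  1  1  2  2  2  2  2  2
 p  0  1  1  1  1  2  2  2  2  2  2
 l  0  1  1  1  1  2  2  2  2  2  2
 h  0  1  1  1  1  2  2  2  2  2  2
 i  0  1  1  1  1  2  2  2  2  2  2
 m  0  1  1  1  1  2  2  2  2  2  2

1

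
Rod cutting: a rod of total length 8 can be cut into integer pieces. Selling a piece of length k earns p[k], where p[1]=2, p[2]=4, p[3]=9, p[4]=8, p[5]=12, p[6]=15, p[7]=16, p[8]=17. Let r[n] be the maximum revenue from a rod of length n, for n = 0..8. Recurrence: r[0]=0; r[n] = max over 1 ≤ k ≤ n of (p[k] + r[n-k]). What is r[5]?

13

   n    0    1    2    3    4    5    6    7    8
r[n]    0    2    4    9   11   13   18   20   22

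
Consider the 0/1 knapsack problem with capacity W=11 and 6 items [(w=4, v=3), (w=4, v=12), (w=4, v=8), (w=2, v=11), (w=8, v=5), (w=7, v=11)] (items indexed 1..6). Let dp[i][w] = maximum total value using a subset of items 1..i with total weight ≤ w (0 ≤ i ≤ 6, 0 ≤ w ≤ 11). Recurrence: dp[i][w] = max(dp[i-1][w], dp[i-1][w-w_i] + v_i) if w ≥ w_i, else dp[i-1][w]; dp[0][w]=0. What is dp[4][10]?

i\w   0   1   2   3   4   5   6   7   8   9  10  11
  0   0   0   0   0   0   0   0   0   0   0   0   0
  1   0   0   0   0   3   3   3   3   3   3   3   3
  2   0   0   0   0  12  12  12  12  15  15  15  15
  3   0   0   0   0  12  12  12  12  20  20  20  20
  4   0   0  11  11  12  12  23  23  23  23  31  31
  5   0   0  11  11  12  12  23  23  23  23  31  31
  6   0   0  11  11  12  12  23  23  23  23  31  31

31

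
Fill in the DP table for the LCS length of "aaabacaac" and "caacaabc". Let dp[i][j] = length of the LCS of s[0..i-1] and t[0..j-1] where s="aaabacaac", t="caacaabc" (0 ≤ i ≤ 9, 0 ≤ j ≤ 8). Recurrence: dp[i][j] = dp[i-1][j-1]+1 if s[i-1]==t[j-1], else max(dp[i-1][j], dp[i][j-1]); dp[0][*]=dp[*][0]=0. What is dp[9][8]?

   ''  c  a  a  c  a  a  b  c
''  0  0  0  0  0  0  0  0  0
 a  0  0  1  1  1  1  1  1  1
 a  0  0  1  2  2  2  2  2  2
 a  0  0  1  2  2  3  3  3  3
 b  0  0  1  2  2  3  3  4  4
 a  0  0  1  2  2  3  4  4  4
 c  0  1  1  2  3  3  4  4  5
 a  0  1  2  2  3  4  4  4  5
 a  0  1  2  3  3  4  5  5  5
 c  0  1  2  3  4  4  5  5  6

6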